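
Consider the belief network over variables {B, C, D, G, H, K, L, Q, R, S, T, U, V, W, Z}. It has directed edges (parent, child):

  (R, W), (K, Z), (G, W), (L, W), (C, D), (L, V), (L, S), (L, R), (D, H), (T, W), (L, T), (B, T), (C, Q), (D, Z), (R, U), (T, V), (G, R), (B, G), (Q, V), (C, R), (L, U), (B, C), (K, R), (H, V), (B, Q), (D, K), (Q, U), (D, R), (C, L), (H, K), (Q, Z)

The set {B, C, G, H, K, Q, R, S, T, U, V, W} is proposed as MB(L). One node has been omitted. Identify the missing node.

L has children R, S, T, U, V, W.
Pa(L) = {C}.
Other parents of L's children:
  R's other parents are C, D, G, K.
  S has no other parent.
  parents(T) \ {L} = {B}.
  U also has parents Q, R.
  V's other parents are H, Q, T.
  W's other parents are G, R, T.
MB(L) = {B, C, D, G, H, K, Q, R, S, T, U, V, W}.
Comparing with the claimed set, D is missing.

D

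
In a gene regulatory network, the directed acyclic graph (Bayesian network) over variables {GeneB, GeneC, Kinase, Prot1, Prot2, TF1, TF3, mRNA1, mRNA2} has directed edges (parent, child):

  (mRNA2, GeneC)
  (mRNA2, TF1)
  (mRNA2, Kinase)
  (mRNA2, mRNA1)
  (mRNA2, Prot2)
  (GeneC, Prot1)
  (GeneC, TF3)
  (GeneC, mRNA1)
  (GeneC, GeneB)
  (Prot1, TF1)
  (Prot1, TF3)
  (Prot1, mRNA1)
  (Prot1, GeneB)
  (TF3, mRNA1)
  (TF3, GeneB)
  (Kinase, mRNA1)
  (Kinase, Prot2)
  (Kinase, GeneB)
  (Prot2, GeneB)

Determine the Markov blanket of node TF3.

{GeneB, GeneC, Kinase, Prot1, Prot2, mRNA1, mRNA2}

The Markov blanket of a node is its parents, its children, and the other parents of its children.
TF3 has children GeneB, mRNA1.
Pa(TF3) = {GeneC, Prot1}.
For each child, the remaining parents (spouses of TF3):
  mRNA1's other parents are GeneC, Kinase, Prot1, mRNA2.
  GeneB also has parents GeneC, Kinase, Prot1, Prot2.
Taking the union gives {GeneB, GeneC, Kinase, Prot1, Prot2, mRNA1, mRNA2}.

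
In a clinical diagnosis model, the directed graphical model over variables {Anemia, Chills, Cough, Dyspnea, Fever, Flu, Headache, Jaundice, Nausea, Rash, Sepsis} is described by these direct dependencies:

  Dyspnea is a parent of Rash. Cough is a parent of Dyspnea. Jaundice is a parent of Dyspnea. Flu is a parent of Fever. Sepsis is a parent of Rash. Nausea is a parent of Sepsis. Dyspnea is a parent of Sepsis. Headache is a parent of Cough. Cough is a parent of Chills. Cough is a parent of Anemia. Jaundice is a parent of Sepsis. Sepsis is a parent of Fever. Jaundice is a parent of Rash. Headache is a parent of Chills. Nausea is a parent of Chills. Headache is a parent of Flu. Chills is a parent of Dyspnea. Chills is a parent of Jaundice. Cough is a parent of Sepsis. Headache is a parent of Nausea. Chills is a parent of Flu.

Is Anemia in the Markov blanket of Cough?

Anemia is a child of Cough.
So Anemia ∈ MB(Cough).

Yes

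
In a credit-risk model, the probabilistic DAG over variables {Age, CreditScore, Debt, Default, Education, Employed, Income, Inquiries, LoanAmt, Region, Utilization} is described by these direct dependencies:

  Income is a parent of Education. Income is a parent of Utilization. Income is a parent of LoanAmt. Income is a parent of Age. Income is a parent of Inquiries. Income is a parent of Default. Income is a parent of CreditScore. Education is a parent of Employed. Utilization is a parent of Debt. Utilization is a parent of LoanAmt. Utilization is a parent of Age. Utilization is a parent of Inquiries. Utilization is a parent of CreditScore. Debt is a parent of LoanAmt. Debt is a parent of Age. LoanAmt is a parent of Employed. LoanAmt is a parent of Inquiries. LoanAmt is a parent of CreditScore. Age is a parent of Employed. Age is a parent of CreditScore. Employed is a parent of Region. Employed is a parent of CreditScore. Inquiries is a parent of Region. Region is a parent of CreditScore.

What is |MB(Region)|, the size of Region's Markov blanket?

7

Region has child CreditScore.
Pa(Region) = {Employed, Inquiries}.
Parents of each child, excluding Region:
  CreditScore: Age, Employed, Income, LoanAmt, Utilization
MB(Region) = {Age, CreditScore, Employed, Income, Inquiries, LoanAmt, Utilization}, which has 7 nodes.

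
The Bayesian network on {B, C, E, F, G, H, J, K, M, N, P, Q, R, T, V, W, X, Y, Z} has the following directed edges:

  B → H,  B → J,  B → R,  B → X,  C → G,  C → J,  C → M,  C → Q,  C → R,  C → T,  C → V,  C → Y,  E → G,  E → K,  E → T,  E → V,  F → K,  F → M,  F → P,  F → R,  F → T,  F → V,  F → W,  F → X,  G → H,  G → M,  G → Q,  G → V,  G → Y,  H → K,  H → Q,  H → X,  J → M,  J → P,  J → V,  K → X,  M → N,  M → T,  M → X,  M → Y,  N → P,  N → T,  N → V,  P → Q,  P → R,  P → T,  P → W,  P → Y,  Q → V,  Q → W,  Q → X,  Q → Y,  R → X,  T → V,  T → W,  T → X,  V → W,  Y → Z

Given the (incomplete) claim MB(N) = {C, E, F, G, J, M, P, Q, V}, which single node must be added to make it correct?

The Markov blanket of a node is its parents, its children, and the other parents of its children.
Parents of N: M.
N's children: P, T, V.
Co-parents of N (other parents of its children):
  parents(P) \ {N} = {F, J}.
  T also has parents C, E, F, M, P.
  parents(V) \ {N} = {C, E, F, G, J, Q, T}.
MB(N) = {C, E, F, G, J, M, P, Q, T, V}.
Comparing with the claimed set, T is missing.

T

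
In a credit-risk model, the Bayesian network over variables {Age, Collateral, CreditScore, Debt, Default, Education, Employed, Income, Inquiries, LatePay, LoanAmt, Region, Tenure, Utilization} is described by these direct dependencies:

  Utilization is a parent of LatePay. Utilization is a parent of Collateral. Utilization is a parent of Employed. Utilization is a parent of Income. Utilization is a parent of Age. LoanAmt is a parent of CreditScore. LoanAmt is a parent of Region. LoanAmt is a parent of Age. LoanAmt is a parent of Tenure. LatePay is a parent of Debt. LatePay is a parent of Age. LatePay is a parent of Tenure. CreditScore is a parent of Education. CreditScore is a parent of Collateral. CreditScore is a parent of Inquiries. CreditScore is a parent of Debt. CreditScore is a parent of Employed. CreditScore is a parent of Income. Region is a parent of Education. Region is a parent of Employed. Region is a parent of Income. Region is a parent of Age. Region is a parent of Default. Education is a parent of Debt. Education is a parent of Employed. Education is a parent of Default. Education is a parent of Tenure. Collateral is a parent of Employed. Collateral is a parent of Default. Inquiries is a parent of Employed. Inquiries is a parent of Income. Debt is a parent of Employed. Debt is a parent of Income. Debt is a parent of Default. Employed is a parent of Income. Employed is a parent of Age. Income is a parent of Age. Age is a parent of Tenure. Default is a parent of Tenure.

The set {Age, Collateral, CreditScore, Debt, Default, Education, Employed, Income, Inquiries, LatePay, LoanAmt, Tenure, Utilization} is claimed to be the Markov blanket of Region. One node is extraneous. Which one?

Tenure

Parents of Region: LoanAmt.
Ch(Region) = {Age, Default, Education, Employed, Income}.
Other parents of Region's children:
  Education also has parent CreditScore.
  parents(Employed) \ {Region} = {Collateral, CreditScore, Debt, Education, Inquiries, Utilization}.
  Income's other parents are CreditScore, Debt, Employed, Inquiries, Utilization.
  Age's other parents are Employed, Income, LatePay, LoanAmt, Utilization.
  Default also has parents Collateral, Debt, Education.
MB(Region) = {Age, Collateral, CreditScore, Debt, Default, Education, Employed, Income, Inquiries, LatePay, LoanAmt, Utilization}.
Tenure is neither a parent, child, nor co-parent of Region, so it does not belong.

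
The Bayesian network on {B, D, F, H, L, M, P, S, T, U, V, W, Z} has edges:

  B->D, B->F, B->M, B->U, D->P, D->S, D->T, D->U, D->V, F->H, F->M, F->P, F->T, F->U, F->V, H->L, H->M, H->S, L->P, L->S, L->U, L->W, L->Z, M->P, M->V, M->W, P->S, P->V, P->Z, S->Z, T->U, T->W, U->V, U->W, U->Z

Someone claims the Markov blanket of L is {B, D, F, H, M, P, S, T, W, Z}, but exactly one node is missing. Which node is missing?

U

The Markov blanket of a node is its parents, its children, and the other parents of its children.
L has parent H.
L's children: P, S, U, W, Z.
Parents of each child, excluding L:
  P: D, F, M
  S: D, H, P
  U: B, D, F, T
  W: M, T, U
  Z: P, S, U
MB(L) = {B, D, F, H, M, P, S, T, U, W, Z}.
Comparing with the claimed set, U is missing.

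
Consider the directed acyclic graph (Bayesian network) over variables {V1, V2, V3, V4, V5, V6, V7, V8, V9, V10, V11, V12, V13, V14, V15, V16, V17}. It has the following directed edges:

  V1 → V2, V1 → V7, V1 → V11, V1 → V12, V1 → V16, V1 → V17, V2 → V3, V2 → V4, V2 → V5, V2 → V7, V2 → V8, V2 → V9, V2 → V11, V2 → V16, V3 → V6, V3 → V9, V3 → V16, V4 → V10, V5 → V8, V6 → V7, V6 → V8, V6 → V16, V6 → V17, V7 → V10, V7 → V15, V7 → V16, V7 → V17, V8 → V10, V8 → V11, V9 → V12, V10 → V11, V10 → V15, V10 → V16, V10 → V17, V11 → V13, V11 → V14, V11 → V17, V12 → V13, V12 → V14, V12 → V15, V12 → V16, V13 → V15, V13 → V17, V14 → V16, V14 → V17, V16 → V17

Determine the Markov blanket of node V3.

A node's Markov blanket = Pa ∪ Ch ∪ (parents of Ch other than the node itself).
V3 has parent V2.
Children of V3: V6, V9, V16.
Parents of each child, excluding V3:
  V6 has no other parent.
  parents(V9) \ {V3} = {V2}.
  parents(V16) \ {V3} = {V1, V2, V6, V7, V10, V12, V14}.
MB(V3) = {V1, V2, V6, V7, V9, V10, V12, V14, V16}.

{V1, V2, V6, V7, V9, V10, V12, V14, V16}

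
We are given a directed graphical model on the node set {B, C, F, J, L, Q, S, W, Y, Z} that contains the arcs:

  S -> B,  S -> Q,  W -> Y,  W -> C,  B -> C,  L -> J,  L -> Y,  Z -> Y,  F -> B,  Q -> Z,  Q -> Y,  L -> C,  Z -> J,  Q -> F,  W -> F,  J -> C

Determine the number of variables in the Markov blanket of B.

6

B has parents F, S.
Ch(B) = {C}.
Co-parents of B (other parents of its children):
  C: J, L, W
MB(B) = {C, F, J, L, S, W}, which has 6 nodes.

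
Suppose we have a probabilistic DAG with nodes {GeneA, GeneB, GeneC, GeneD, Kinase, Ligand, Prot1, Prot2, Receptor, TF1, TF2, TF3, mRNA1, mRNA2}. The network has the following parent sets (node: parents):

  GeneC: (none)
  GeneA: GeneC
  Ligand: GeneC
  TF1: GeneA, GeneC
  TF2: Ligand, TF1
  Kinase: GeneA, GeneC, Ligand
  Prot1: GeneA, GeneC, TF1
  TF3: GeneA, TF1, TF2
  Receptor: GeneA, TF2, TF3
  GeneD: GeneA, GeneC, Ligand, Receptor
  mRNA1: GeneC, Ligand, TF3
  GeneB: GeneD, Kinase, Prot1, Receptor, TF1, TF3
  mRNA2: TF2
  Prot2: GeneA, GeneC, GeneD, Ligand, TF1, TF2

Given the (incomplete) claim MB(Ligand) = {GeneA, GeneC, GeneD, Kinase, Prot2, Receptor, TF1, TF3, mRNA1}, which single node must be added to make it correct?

Ligand has parent GeneC.
Ligand's children: GeneD, Kinase, Prot2, TF2, mRNA1.
Parents of each child, excluding Ligand:
  parents(TF2) \ {Ligand} = {TF1}.
  Kinase's other parents are GeneA, GeneC.
  parents(GeneD) \ {Ligand} = {GeneA, GeneC, Receptor}.
  mRNA1 also has parents GeneC, TF3.
  parents(Prot2) \ {Ligand} = {GeneA, GeneC, GeneD, TF1, TF2}.
MB(Ligand) = {GeneA, GeneC, GeneD, Kinase, Prot2, Receptor, TF1, TF2, TF3, mRNA1}.
Comparing with the claimed set, TF2 is missing.

TF2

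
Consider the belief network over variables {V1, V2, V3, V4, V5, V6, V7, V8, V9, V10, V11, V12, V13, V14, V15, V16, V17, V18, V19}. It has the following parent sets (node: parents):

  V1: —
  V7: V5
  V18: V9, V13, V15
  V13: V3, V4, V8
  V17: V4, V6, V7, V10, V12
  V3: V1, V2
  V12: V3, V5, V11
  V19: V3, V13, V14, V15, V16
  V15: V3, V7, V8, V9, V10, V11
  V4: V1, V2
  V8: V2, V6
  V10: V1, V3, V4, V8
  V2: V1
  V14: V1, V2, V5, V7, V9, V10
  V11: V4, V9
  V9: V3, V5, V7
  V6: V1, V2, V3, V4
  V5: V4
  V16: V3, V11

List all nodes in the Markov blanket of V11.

{V3, V4, V5, V7, V8, V9, V10, V12, V15, V16}

Pa(V11) = {V4, V9}.
Children of V11: V12, V15, V16.
Parents of each child, excluding V11:
  V12 also has parents V3, V5.
  parents(V15) \ {V11} = {V3, V7, V8, V9, V10}.
  parents(V16) \ {V11} = {V3}.
MB(V11) = {V3, V4, V5, V7, V8, V9, V10, V12, V15, V16}.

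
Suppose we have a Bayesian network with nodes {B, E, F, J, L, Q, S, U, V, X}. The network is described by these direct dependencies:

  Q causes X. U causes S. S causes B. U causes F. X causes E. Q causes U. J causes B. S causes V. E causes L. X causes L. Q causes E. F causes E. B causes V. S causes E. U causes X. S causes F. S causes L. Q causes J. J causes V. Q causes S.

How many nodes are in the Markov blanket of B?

3

The Markov blanket of a node is its parents, its children, and the other parents of its children.
Parents of B: J, S.
Children of B: V.
Co-parents of B (other parents of its children):
  parents(V) \ {B} = {J, S}.
MB(B) = {J, S, V}, which has 3 nodes.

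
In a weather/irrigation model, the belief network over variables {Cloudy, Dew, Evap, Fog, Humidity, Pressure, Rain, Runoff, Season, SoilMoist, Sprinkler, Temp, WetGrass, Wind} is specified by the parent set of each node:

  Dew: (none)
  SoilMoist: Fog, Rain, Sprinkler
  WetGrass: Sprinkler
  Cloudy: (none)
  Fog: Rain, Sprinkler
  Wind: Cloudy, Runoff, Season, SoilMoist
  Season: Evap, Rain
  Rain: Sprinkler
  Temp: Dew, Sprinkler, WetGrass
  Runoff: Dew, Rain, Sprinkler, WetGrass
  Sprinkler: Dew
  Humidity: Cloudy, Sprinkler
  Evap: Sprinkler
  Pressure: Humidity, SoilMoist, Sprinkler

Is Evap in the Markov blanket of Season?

Evap is a parent of Season.
So Evap ∈ MB(Season).

Yes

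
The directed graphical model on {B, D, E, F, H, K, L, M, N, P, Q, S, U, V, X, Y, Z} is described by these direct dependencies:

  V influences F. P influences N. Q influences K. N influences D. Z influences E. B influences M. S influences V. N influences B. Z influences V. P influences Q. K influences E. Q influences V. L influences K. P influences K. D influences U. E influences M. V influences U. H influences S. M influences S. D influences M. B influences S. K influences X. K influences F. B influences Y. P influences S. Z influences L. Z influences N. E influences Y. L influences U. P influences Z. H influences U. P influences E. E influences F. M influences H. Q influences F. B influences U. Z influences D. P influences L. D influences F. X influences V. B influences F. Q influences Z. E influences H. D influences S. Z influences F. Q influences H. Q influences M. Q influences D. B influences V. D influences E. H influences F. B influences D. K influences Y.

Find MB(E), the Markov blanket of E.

{B, D, F, H, K, M, P, Q, V, Y, Z}

By definition, MB(E) is built from E's parents, E's children, and the co-parents of E.
E's children: F, H, M, Y.
E has parents D, K, P, Z.
Other parents of E's children:
  Y: B, K
  M: B, D, Q
  H: M, Q
  F: B, D, H, K, Q, V, Z
So the Markov blanket of E is {B, D, F, H, K, M, P, Q, V, Y, Z}.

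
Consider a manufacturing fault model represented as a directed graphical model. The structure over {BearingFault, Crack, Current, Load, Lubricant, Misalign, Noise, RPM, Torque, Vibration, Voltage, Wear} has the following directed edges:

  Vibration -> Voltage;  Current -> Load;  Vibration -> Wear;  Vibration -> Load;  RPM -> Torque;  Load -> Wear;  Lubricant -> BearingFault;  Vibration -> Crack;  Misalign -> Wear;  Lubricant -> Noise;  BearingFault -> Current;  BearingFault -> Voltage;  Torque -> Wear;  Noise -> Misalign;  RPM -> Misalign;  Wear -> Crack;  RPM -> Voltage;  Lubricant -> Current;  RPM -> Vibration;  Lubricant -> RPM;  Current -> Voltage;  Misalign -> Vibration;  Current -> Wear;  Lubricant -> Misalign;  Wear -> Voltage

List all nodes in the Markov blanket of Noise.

Parents of Noise: Lubricant.
Noise's children: Misalign.
Other parents of Noise's children:
  Misalign's other parents are Lubricant, RPM.
Union: {Lubricant} ∪ {Misalign} ∪ {Lubricant, RPM} = {Lubricant, Misalign, RPM}.

{Lubricant, Misalign, RPM}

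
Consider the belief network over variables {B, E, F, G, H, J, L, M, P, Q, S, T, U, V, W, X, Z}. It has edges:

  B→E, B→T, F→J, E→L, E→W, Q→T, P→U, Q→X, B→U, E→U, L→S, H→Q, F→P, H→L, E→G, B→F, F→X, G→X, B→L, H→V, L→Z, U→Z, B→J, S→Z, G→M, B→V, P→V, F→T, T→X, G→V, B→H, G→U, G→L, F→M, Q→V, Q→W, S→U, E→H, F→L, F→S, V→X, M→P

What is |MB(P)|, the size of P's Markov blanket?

Children of P: U, V.
Parents of P: F, M.
Other parents of P's children:
  U's other parents are B, E, G, S.
  V also has parents B, G, H, Q.
MB(P) = {B, E, F, G, H, M, Q, S, U, V}, which has 10 nodes.

10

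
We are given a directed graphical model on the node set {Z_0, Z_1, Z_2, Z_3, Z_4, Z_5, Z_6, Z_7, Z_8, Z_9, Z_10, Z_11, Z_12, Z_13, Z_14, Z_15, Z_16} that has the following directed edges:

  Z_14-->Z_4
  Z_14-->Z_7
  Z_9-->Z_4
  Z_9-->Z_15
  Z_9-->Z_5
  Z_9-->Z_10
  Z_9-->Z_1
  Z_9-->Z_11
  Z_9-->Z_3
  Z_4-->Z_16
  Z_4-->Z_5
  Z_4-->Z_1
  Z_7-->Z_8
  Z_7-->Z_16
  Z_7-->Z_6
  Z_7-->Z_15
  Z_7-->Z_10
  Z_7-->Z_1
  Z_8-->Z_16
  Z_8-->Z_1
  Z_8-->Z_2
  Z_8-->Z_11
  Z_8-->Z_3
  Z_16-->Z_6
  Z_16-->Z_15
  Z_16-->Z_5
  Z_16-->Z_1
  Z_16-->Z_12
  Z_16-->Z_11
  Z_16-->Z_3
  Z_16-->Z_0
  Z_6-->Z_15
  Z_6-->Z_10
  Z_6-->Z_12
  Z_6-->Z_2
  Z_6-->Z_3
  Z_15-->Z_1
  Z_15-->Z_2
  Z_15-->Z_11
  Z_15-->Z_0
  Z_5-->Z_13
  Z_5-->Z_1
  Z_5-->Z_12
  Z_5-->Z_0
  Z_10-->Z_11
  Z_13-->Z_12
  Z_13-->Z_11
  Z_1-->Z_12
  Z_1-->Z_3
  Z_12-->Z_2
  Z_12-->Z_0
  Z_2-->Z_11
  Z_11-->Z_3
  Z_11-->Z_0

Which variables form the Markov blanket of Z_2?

Z_2 has parents Z_6, Z_8, Z_12, Z_15.
Z_2 has child Z_11.
Parents of each child, excluding Z_2:
  Z_11: Z_8, Z_9, Z_10, Z_13, Z_15, Z_16
Union: {Z_6, Z_8, Z_12, Z_15} ∪ {Z_11} ∪ {Z_8, Z_9, Z_10, Z_13, Z_15, Z_16} = {Z_6, Z_8, Z_9, Z_10, Z_11, Z_12, Z_13, Z_15, Z_16}.

{Z_6, Z_8, Z_9, Z_10, Z_11, Z_12, Z_13, Z_15, Z_16}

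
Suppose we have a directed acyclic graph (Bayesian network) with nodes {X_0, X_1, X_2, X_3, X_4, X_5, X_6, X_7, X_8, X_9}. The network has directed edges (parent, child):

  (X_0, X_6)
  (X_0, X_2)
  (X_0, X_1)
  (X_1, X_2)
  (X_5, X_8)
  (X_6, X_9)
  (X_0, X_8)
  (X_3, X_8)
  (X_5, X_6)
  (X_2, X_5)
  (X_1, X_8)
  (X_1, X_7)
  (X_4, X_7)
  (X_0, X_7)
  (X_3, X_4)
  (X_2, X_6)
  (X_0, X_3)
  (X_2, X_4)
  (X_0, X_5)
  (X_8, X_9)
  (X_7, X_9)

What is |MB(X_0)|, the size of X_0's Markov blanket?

Pa(X_0) = {}.
X_0's children: X_1, X_2, X_3, X_5, X_6, X_7, X_8.
For each child, the remaining parents (spouses of X_0):
  X_1: —
  X_2: X_1
  X_3: —
  X_5: X_2
  X_6: X_2, X_5
  X_7: X_1, X_4
  X_8: X_1, X_3, X_5
MB(X_0) = {X_1, X_2, X_3, X_4, X_5, X_6, X_7, X_8}, which has 8 nodes.

8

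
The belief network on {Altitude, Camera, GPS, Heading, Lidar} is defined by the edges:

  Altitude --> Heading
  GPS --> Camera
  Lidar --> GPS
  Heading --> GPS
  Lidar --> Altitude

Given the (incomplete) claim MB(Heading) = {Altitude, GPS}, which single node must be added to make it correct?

The Markov blanket of a node is its parents, its children, and the other parents of its children.
Parents of Heading: Altitude.
Ch(Heading) = {GPS}.
Co-parents of Heading (other parents of its children):
  GPS: Lidar
MB(Heading) = {Altitude, GPS, Lidar}.
Comparing with the claimed set, Lidar is missing.

Lidar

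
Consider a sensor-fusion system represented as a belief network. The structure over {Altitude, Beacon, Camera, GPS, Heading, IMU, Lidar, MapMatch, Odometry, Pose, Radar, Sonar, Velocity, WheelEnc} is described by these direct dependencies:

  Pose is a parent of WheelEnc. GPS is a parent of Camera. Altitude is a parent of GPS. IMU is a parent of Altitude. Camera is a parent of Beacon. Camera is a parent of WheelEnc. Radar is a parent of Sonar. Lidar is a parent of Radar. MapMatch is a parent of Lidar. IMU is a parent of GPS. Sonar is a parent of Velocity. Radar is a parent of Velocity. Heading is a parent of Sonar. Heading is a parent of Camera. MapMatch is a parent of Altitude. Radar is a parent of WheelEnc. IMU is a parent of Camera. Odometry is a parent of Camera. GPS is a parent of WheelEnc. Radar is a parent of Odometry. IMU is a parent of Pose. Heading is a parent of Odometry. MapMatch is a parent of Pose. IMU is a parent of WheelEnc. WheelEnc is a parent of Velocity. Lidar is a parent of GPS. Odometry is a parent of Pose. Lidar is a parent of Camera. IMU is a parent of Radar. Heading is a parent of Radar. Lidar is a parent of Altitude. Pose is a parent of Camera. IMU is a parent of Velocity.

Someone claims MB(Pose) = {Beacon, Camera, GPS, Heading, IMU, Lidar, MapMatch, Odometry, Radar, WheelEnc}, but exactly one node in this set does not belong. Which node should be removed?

Pa(Pose) = {IMU, MapMatch, Odometry}.
Children of Pose: Camera, WheelEnc.
Co-parents of Pose (other parents of its children):
  Camera also has parents GPS, Heading, IMU, Lidar, Odometry.
  parents(WheelEnc) \ {Pose} = {Camera, GPS, IMU, Radar}.
MB(Pose) = {Camera, GPS, Heading, IMU, Lidar, MapMatch, Odometry, Radar, WheelEnc}.
Beacon is neither a parent, child, nor co-parent of Pose, so it does not belong.

Beacon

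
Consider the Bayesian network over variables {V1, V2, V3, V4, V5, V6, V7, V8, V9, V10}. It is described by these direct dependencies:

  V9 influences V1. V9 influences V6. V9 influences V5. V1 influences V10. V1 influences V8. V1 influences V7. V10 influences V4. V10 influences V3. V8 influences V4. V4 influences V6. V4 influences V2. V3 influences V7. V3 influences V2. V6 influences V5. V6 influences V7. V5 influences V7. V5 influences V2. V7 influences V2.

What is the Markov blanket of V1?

{V3, V5, V6, V7, V8, V9, V10}

Ch(V1) = {V7, V8, V10}.
Parents of V1: V9.
Parents of each child, excluding V1:
  V10: no additional parents.
  V8: no additional parents.
  V7 also has parents V3, V5, V6.
Union: {V9} ∪ {V7, V8, V10} ∪ {V3, V5, V6} = {V3, V5, V6, V7, V8, V9, V10}.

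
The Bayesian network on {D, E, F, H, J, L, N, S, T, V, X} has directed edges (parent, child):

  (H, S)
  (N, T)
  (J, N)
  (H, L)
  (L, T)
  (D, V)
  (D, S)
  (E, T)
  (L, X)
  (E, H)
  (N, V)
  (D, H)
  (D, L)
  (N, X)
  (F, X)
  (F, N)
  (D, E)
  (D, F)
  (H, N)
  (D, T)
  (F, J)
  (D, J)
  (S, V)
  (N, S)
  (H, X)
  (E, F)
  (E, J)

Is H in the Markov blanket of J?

H is a co-parent of J: both are parents of N.
So H ∈ MB(J).

Yes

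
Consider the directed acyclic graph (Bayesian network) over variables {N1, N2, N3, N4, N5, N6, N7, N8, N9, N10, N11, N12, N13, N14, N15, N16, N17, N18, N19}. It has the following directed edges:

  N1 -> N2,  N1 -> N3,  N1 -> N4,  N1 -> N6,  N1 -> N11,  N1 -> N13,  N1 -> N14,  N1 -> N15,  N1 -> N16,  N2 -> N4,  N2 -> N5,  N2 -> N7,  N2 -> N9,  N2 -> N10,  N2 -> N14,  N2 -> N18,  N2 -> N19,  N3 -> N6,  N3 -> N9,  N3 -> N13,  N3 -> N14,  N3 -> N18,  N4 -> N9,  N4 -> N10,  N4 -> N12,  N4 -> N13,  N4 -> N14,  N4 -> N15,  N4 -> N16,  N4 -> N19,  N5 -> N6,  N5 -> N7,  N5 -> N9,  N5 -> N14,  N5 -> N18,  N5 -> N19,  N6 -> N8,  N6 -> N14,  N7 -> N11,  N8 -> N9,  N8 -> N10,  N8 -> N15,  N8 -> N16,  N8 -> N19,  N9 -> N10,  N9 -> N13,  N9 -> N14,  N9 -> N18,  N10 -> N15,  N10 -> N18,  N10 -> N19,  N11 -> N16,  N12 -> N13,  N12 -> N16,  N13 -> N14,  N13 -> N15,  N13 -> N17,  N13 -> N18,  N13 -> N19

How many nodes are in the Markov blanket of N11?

By definition, MB(N11) is built from N11's parents, N11's children, and the co-parents of N11.
Pa(N11) = {N1, N7}.
Children of N11: N16.
For each child, the remaining parents (spouses of N11):
  N16's other parents are N1, N4, N8, N12.
MB(N11) = {N1, N4, N7, N8, N12, N16}, which has 6 nodes.

6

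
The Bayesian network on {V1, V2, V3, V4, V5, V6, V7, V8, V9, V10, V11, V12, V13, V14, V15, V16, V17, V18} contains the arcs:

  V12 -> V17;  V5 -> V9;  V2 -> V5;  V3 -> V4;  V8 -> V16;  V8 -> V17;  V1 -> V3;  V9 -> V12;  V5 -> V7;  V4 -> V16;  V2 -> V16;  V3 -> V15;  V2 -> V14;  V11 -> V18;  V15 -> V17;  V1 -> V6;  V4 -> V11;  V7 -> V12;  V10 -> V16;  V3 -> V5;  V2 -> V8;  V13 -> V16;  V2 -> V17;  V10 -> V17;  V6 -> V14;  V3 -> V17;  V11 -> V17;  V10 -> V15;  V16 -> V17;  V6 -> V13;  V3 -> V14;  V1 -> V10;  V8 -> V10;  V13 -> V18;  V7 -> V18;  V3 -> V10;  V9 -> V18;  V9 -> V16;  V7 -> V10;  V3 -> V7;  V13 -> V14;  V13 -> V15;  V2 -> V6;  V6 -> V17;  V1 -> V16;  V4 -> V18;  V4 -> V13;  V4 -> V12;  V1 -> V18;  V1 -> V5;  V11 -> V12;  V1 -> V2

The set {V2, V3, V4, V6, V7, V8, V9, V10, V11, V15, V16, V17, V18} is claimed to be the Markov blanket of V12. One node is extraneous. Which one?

V18

The Markov blanket of a node is its parents, its children, and the other parents of its children.
Children of V12: V17.
V12's parents: V4, V7, V9, V11.
Parents of each child, excluding V12:
  V17: V2, V3, V6, V8, V10, V11, V15, V16
MB(V12) = {V2, V3, V4, V6, V7, V8, V9, V10, V11, V15, V16, V17}.
V18 is neither a parent, child, nor co-parent of V12, so it does not belong.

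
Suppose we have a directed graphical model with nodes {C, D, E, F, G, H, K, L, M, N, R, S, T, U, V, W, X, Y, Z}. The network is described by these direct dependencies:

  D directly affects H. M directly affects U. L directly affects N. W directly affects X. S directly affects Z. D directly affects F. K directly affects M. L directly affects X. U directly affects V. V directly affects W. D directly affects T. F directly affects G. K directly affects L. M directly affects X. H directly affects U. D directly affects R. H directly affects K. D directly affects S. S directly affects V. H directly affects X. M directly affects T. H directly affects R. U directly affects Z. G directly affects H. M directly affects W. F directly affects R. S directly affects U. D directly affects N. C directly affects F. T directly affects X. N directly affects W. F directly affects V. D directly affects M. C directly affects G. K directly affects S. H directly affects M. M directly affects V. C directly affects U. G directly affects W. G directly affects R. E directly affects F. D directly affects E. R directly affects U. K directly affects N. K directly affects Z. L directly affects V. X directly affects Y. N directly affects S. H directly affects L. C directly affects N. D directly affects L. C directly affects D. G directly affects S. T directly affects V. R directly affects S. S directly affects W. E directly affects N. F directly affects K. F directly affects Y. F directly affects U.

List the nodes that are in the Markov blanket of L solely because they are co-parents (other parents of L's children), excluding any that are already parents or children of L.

Children of L: N, V, X.
  N's other parents are C, D, E, K.
  V's other parents are F, M, S, T, U.
  X's other parents are H, M, T, W.
Excluding nodes already adjacent to L (D, H, K, N, V, X), the co-parent-only contribution is {C, E, F, M, S, T, U, W}.

{C, E, F, M, S, T, U, W}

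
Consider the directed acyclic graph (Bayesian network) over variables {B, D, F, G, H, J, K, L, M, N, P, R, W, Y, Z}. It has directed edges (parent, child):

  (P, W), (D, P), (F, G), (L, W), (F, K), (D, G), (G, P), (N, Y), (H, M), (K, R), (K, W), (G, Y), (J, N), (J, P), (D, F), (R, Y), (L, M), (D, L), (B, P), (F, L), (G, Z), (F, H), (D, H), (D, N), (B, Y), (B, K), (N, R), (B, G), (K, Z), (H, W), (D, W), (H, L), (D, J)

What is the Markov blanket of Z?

{G, K}

Z's parents: G, K.
Z's children: none.
Z has no children, so there are no co-parents.
MB(Z) = {G, K}.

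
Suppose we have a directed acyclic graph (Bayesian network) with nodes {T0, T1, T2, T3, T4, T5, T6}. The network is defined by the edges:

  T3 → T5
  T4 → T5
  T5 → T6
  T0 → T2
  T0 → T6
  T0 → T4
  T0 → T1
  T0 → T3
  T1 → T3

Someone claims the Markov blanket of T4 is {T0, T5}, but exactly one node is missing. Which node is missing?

T3

The Markov blanket of a node is its parents, its children, and the other parents of its children.
T4's children: T5.
T4 has parent T0.
Parents of each child, excluding T4:
  T5's other parent is T3.
MB(T4) = {T0, T3, T5}.
Comparing with the claimed set, T3 is missing.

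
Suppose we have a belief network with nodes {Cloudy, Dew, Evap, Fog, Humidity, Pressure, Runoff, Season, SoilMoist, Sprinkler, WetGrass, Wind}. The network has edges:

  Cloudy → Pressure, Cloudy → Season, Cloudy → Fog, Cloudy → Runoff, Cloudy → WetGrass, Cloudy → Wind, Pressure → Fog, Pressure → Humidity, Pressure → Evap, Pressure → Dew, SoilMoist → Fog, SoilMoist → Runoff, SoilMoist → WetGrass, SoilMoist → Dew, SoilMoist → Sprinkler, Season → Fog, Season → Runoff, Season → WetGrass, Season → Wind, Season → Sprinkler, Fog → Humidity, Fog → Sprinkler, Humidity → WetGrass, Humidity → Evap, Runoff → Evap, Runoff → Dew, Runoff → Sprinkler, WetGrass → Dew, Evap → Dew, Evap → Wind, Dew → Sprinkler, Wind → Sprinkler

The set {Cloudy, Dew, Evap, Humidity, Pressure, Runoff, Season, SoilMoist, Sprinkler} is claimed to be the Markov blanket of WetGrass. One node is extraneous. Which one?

Sprinkler

WetGrass's children: Dew.
Parents of WetGrass: Cloudy, Humidity, Season, SoilMoist.
Parents of each child, excluding WetGrass:
  Dew: Evap, Pressure, Runoff, SoilMoist
MB(WetGrass) = {Cloudy, Dew, Evap, Humidity, Pressure, Runoff, Season, SoilMoist}.
Sprinkler is neither a parent, child, nor co-parent of WetGrass, so it does not belong.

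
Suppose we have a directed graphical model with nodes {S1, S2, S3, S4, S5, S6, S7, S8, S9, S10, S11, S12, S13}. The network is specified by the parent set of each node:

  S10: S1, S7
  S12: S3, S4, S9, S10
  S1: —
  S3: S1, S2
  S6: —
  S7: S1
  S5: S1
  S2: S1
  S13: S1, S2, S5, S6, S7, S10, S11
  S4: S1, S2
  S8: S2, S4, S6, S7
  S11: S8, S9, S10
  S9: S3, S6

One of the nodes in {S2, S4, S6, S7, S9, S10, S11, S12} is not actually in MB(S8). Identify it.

S12

Pa(S8) = {S2, S4, S6, S7}.
S8 has child S11.
For each child, the remaining parents (spouses of S8):
  S11's other parents are S9, S10.
MB(S8) = {S2, S4, S6, S7, S9, S10, S11}.
S12 is neither a parent, child, nor co-parent of S8, so it does not belong.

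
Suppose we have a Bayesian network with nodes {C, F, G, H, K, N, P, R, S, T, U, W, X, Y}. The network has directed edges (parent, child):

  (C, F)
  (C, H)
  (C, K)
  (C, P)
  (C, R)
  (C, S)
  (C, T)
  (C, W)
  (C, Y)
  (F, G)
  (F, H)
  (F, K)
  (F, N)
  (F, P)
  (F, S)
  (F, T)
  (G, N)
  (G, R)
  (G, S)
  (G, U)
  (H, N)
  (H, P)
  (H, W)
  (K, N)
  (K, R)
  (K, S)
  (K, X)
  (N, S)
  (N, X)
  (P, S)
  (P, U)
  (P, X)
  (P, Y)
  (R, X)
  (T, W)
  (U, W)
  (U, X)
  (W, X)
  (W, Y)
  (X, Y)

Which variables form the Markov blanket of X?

{C, K, N, P, R, U, W, Y}

Children of X: Y.
X has parents K, N, P, R, U, W.
Co-parents of X (other parents of its children):
  Y's other parents are C, P, W.
Union: {K, N, P, R, U, W} ∪ {Y} ∪ {C, P, W} = {C, K, N, P, R, U, W, Y}.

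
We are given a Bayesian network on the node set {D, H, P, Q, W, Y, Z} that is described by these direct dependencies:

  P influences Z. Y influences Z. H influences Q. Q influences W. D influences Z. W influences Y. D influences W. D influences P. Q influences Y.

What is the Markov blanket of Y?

Y has child Z.
Y's parents: Q, W.
For each child, the remaining parents (spouses of Y):
  Z: D, P
Union: {Q, W} ∪ {Z} ∪ {D, P} = {D, P, Q, W, Z}.

{D, P, Q, W, Z}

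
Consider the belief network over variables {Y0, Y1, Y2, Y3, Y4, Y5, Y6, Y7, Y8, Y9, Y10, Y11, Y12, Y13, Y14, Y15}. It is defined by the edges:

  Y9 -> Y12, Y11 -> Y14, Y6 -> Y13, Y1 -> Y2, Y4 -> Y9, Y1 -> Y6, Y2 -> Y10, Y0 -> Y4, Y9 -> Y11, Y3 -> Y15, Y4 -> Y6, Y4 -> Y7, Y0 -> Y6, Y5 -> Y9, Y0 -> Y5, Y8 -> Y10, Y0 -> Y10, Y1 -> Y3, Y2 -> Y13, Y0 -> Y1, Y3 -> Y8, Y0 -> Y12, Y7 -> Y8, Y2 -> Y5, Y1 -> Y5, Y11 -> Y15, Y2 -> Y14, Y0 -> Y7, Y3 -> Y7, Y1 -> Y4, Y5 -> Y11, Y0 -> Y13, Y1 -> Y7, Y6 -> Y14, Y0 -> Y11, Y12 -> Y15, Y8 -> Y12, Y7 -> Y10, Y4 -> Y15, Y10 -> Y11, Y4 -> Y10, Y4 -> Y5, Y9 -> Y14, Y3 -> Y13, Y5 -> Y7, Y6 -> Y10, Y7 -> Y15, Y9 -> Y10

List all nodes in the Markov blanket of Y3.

{Y0, Y1, Y2, Y4, Y5, Y6, Y7, Y8, Y11, Y12, Y13, Y15}

The Markov blanket of a node is its parents, its children, and the other parents of its children.
Children of Y3: Y7, Y8, Y13, Y15.
Pa(Y3) = {Y1}.
Co-parents of Y3 (other parents of its children):
  Y7 also has parents Y0, Y1, Y4, Y5.
  parents(Y8) \ {Y3} = {Y7}.
  parents(Y13) \ {Y3} = {Y0, Y2, Y6}.
  Y15 also has parents Y4, Y7, Y11, Y12.
So the Markov blanket of Y3 is {Y0, Y1, Y2, Y4, Y5, Y6, Y7, Y8, Y11, Y12, Y13, Y15}.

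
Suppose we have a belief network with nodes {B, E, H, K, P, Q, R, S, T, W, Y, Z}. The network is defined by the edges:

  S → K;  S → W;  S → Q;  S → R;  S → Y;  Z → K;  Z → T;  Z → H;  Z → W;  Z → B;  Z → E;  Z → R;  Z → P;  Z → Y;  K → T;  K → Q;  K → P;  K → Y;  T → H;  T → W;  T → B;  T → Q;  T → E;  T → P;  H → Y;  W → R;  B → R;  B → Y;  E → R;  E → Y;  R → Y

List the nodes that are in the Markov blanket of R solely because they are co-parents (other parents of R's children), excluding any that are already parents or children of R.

Children of R: Y.
  parents(Y) \ {R} = {B, E, H, K, S, Z}.
Excluding nodes already adjacent to R (B, E, S, W, Y, Z), the co-parent-only contribution is {H, K}.

{H, K}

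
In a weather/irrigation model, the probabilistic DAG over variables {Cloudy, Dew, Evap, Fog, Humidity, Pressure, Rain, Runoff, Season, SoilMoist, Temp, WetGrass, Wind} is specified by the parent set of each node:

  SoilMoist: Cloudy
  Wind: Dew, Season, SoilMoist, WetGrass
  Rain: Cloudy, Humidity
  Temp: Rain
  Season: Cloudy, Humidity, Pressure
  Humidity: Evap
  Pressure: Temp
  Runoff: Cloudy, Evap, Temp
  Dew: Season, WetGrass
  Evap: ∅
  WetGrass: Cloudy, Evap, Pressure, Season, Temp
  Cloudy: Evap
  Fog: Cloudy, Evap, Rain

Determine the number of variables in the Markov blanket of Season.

A node's Markov blanket = Pa ∪ Ch ∪ (parents of Ch other than the node itself).
Season's parents: Cloudy, Humidity, Pressure.
Season has children Dew, WetGrass, Wind.
Other parents of Season's children:
  parents(WetGrass) \ {Season} = {Cloudy, Evap, Pressure, Temp}.
  Dew's other parent is WetGrass.
  parents(Wind) \ {Season} = {Dew, SoilMoist, WetGrass}.
MB(Season) = {Cloudy, Dew, Evap, Humidity, Pressure, SoilMoist, Temp, WetGrass, Wind}, which has 9 nodes.

9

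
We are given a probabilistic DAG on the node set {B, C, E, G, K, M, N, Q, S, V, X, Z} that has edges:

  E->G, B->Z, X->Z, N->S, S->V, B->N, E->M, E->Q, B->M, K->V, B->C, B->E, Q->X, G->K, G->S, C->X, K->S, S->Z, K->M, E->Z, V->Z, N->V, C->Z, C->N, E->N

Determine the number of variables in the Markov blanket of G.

4

Parents of G: E.
Children of G: K, S.
Parents of each child, excluding G:
  K: no additional parents.
  S also has parents K, N.
MB(G) = {E, K, N, S}, which has 4 nodes.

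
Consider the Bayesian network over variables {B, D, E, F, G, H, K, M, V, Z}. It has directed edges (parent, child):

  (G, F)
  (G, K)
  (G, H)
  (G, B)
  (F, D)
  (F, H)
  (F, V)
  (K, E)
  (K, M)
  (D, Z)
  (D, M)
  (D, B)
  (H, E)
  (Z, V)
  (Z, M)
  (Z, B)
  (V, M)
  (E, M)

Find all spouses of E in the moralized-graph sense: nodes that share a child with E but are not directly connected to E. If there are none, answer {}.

{D, V, Z}

Children of E: M.
  M's other parents are D, K, V, Z.
Excluding nodes already adjacent to E (H, K, M), the co-parent-only contribution is {D, V, Z}.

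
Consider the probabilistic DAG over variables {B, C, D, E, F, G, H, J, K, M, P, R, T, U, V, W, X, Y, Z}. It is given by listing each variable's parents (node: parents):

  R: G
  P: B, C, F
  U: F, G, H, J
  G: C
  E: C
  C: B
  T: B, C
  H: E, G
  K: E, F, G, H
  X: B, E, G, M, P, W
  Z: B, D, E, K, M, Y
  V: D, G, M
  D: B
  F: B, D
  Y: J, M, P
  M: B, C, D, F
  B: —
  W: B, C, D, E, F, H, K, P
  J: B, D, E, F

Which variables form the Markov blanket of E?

A node's Markov blanket = Pa ∪ Ch ∪ (parents of Ch other than the node itself).
Ch(E) = {H, J, K, W, X, Z}.
E has parent C.
Other parents of E's children:
  H also has parent G.
  J's other parents are B, D, F.
  K's other parents are F, G, H.
  W's other parents are B, C, D, F, H, K, P.
  X's other parents are B, G, M, P, W.
  parents(Z) \ {E} = {B, D, K, M, Y}.
So the Markov blanket of E is {B, C, D, F, G, H, J, K, M, P, W, X, Y, Z}.

{B, C, D, F, G, H, J, K, M, P, W, X, Y, Z}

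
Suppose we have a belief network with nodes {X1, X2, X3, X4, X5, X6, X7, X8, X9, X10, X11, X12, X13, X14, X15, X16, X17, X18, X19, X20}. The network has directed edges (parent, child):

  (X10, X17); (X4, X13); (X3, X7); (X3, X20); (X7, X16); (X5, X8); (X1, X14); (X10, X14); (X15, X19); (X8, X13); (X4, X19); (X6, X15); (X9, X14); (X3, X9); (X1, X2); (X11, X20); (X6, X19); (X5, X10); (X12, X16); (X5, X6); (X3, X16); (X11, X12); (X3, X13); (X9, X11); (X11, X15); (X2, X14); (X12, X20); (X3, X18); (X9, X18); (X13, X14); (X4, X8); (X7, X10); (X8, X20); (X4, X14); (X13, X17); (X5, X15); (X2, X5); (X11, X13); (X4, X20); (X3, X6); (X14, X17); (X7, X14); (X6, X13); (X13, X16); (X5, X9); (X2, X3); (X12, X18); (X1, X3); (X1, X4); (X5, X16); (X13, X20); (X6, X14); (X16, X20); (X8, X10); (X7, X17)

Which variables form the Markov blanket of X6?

{X1, X2, X3, X4, X5, X7, X8, X9, X10, X11, X13, X14, X15, X19}

Recall MB(v) = parents ∪ children ∪ spouses, where spouses are the other parents of v's children.
X6 has parents X3, X5.
Ch(X6) = {X13, X14, X15, X19}.
Parents of each child, excluding X6:
  X13: X3, X4, X8, X11
  X14: X1, X2, X4, X7, X9, X10, X13
  X15: X5, X11
  X19: X4, X15
So the Markov blanket of X6 is {X1, X2, X3, X4, X5, X7, X8, X9, X10, X11, X13, X14, X15, X19}.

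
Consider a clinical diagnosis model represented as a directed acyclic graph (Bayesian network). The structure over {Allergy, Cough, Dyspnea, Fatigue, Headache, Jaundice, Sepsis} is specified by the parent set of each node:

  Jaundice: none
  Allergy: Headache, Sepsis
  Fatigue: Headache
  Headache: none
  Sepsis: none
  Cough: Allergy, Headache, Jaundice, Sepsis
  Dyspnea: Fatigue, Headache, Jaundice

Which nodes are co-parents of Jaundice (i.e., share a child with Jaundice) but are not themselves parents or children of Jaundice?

Children of Jaundice: Cough, Dyspnea.
  parents(Dyspnea) \ {Jaundice} = {Fatigue, Headache}.
  parents(Cough) \ {Jaundice} = {Allergy, Headache, Sepsis}.
Excluding nodes already adjacent to Jaundice (Cough, Dyspnea), the co-parent-only contribution is {Allergy, Fatigue, Headache, Sepsis}.

{Allergy, Fatigue, Headache, Sepsis}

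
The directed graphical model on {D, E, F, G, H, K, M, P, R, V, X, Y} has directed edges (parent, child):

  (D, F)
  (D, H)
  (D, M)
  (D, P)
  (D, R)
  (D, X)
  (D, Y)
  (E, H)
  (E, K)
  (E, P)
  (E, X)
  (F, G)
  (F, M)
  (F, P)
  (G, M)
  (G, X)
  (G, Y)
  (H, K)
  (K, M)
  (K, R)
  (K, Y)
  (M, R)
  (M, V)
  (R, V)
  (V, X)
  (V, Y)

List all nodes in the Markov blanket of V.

{D, E, G, K, M, R, X, Y}

A node's Markov blanket = Pa ∪ Ch ∪ (parents of Ch other than the node itself).
V's parents: M, R.
V has children X, Y.
Co-parents of V (other parents of its children):
  parents(X) \ {V} = {D, E, G}.
  Y also has parents D, G, K.
Union: {M, R} ∪ {X, Y} ∪ {D, E, G, K} = {D, E, G, K, M, R, X, Y}.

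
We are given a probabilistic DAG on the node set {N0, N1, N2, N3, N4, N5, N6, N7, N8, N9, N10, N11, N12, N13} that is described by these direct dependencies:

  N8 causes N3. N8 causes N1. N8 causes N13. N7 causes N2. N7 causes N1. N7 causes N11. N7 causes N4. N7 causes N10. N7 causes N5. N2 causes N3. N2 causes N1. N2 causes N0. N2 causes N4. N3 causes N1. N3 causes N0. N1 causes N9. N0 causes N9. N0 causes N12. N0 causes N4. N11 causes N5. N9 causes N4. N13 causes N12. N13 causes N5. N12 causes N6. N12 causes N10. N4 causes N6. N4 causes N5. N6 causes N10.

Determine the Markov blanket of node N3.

{N0, N1, N2, N7, N8}

Pa(N3) = {N2, N8}.
Children of N3: N0, N1.
For each child, the remaining parents (spouses of N3):
  N1: N2, N7, N8
  N0: N2
Taking the union gives {N0, N1, N2, N7, N8}.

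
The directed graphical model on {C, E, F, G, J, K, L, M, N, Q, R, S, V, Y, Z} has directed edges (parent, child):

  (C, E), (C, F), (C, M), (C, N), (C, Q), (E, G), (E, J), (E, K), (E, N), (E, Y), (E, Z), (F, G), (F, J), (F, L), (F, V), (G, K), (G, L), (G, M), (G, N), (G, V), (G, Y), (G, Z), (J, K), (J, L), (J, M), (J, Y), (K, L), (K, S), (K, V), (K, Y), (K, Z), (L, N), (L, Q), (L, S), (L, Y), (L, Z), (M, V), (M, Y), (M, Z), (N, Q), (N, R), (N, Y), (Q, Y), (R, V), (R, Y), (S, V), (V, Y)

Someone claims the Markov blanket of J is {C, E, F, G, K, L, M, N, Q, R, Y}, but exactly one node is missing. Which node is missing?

J's children: K, L, M, Y.
J's parents: E, F.
Parents of each child, excluding J:
  K: E, G
  L: F, G, K
  M: C, G
  Y: E, G, K, L, M, N, Q, R, V
MB(J) = {C, E, F, G, K, L, M, N, Q, R, V, Y}.
Comparing with the claimed set, V is missing.

V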